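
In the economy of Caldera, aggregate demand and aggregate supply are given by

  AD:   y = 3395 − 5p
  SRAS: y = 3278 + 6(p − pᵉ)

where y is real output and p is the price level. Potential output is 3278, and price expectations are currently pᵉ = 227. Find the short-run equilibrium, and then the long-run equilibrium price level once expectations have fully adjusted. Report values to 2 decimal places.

Short run: with pᵉ = 227, SRAS is y = 1916 + 6p. Setting AD = SRAS gives 1479 = 11p, so p = 134.45 and y = 3395 − 5p = 2722.73.
Output 2722.73 is below potential 3278, so over time expected prices fall and SRAS shifts right until y returns to 3278.
Long run: y = 3278 on the AD curve gives 3278 = 3395 − 5p, so p = 23.40.

Short run: p = 134.45, y = 2722.73. Long run: p = 23.40.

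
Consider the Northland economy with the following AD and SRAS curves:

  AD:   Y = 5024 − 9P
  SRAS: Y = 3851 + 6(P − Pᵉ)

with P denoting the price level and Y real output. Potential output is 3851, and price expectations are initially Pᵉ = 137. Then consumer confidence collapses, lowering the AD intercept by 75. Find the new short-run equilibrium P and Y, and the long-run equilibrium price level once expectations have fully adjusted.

AD shifts left: new AD is Y = 4949 − 9P. With Pᵉ = 137, SRAS is Y = 3029 + 6P.
Short run: 4949 − 9P = 3029 + 6P gives 1920 = 15P, so P = 128 and Y = 4949 − 9·128 = 3797.
Y = 3797 is below potential 3851; expectations adjust and SRAS shifts right until Y = 3851.
Long run: on the new AD curve, 3851 = 4949 − 9P gives P = 122.

Short run: P = 128, Y = 3797. Long run: P = 122.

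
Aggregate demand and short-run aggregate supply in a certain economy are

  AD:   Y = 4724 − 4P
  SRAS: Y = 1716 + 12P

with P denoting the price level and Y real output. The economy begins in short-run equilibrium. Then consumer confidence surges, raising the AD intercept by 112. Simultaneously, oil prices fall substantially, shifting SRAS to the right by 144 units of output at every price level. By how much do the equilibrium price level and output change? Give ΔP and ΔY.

ΔP = -2, ΔY = +120

After both shocks: AD is Y = 4836 − 4P and SRAS is Y = 1860 + 12P.
Setting them equal: 2976 = 16P, so P = 186.
Y = 4836 − 4·186 = 4092.
Initially P = 188, Y = 3972, so ΔP = -2 and ΔY = +120.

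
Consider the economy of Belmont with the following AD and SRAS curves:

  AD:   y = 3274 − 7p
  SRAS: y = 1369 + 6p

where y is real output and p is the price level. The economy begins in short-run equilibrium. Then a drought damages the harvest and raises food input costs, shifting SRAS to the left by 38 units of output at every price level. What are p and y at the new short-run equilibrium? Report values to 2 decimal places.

This is a negative supply shock: SRAS shifts left.
New SRAS: y = 1331 + 6p.
Set AD = SRAS: 3274 − 7p = 1331 + 6p, so 1943 = 13p and p = 149.46.
Substituting into AD, y = 2227.77.

p = 149.46, y = 2227.77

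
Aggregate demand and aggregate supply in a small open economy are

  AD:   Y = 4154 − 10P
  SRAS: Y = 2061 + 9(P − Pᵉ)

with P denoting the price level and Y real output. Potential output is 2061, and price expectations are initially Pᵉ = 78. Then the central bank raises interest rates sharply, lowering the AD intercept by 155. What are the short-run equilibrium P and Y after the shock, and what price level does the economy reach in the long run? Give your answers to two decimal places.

AD shifts left: new AD is Y = 3999 − 10P. With Pᵉ = 78, SRAS is Y = 1359 + 9P.
Short run: 3999 − 10P = 1359 + 9P gives 2640 = 19P, so P = 138.95 and Y = 3999 − 10P = 2609.53.
Y = 2609.53 is above potential 2061; expectations adjust and SRAS shifts left until Y = 2061.
Long run: on the new AD curve, 2061 = 3999 − 10P gives P = 193.80.

Short run: P = 138.95, Y = 2609.53. Long run: P = 193.80.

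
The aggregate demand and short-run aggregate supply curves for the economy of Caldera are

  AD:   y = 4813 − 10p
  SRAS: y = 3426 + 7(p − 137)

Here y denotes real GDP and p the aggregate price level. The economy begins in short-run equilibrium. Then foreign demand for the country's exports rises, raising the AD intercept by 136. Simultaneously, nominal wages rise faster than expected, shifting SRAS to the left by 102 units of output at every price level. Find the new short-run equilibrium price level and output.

p = 152, y = 3429

After both shocks: AD is y = 4949 − 10p and SRAS is y = 2365 + 7p.
Setting them equal: 2584 = 17p, so p = 152.
y = 4949 − 10·152 = 3429.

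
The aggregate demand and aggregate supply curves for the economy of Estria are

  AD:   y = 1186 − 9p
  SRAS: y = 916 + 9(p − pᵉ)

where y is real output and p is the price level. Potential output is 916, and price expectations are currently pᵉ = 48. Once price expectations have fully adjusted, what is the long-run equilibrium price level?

Short run: with pᵉ = 48, SRAS is y = 484 + 9p. Setting AD = SRAS gives 702 = 18p, so p = 39 and y = 1186 − 9·39 = 835.
Output 835 is below potential 916, so over time expected prices fall and SRAS shifts right until y returns to 916.
Long run: y = 916 on the AD curve gives 916 = 1186 − 9p, so p = 30.

Long-run p = 30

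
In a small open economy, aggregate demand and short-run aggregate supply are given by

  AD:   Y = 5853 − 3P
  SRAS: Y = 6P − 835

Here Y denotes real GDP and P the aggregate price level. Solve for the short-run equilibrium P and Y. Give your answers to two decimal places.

P = 743.11, Y = 3623.67

Set AD = SRAS: 5853 − 3P = 6P − 835, so 6688 = 9P and P = 743.11.
Substituting into AD, Y = 5853 − 3P = 3623.67.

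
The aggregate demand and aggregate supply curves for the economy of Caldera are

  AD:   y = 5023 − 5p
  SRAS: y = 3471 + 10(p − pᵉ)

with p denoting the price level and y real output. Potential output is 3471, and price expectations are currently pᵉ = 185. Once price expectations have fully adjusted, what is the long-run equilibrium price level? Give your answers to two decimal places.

Short run: with pᵉ = 185, SRAS is y = 1621 + 10p. Setting AD = SRAS gives 3402 = 15p, so p = 226.80 and y = 5023 − 5p = 3889.00.
Output 3889.00 is above potential 3471, so over time expected prices rise and SRAS shifts left until y returns to 3471.
Long run: y = 3471 on the AD curve gives 3471 = 5023 − 5p, so p = 310.40.

Long-run p = 310.40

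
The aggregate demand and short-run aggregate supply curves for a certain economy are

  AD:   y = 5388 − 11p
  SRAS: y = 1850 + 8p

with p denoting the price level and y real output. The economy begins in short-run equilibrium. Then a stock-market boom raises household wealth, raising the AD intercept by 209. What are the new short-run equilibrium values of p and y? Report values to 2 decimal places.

This is a positive demand shock: AD shifts right.
New AD: y = 5597 − 11p.
Set AD = SRAS: 5597 − 11p = 1850 + 8p, so 3747 = 19p and p = 197.21.
Substituting into AD, y = 3427.68.

p = 197.21, y = 3427.68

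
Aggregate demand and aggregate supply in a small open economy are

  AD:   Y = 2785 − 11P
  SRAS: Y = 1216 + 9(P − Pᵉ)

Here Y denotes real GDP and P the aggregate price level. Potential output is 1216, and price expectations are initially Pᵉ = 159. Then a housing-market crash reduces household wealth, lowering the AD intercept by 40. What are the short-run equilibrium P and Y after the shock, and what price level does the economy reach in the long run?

Short run: P = 148, Y = 1117. Long run: P = 139.

AD shifts left: new AD is Y = 2745 − 11P. With Pᵉ = 159, SRAS is Y = 9P − 215.
Short run: 2745 − 11P = 9P − 215 gives 2960 = 20P, so P = 148 and Y = 2745 − 11·148 = 1117.
Y = 1117 is below potential 1216; expectations adjust and SRAS shifts right until Y = 1216.
Long run: on the new AD curve, 1216 = 2745 − 11P gives P = 139.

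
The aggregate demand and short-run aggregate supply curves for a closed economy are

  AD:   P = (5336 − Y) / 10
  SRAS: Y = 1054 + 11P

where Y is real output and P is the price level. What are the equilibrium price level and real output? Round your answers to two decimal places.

Rearrange AD to Y = 5336 − 10P.
Set AD = SRAS: 5336 − 10P = 1054 + 11P, so 4282 = 21P and P = 203.90.
Substituting into AD, Y = 5336 − 10P = 3296.95.

P = 203.90, Y = 3296.95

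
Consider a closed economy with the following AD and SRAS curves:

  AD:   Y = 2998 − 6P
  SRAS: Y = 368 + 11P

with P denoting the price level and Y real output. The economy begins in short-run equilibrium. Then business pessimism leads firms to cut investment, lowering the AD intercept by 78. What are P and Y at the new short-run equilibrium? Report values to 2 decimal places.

This is a negative demand shock: AD shifts left.
New AD: Y = 2920 − 6P.
Set AD = SRAS: 2920 − 6P = 368 + 11P, so 2552 = 17P and P = 150.12.
Substituting into AD, Y = 2019.29.

P = 150.12, Y = 2019.29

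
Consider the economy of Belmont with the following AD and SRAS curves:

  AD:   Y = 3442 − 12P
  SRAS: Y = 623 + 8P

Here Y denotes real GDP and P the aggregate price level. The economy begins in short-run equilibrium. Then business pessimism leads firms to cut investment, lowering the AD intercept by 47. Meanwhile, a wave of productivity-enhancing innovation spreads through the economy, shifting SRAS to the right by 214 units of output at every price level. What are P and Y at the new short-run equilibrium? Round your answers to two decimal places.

After both shocks: AD is Y = 3395 − 12P and SRAS is Y = 837 + 8P.
Setting them equal: 2558 = 20P, so P = 127.90.
Substituting into AD, Y = 1860.20.

P = 127.90, Y = 1860.20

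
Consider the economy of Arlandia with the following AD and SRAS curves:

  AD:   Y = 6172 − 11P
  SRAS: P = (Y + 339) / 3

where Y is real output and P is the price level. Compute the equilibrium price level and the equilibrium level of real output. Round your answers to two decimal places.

Rearrange SRAS to Y = 3P − 339.
Set AD = SRAS: 6172 − 11P = 3P − 339, so 6511 = 14P and P = 465.07.
Substituting into AD, Y = 6172 − 11P = 1056.21.

P = 465.07, Y = 1056.21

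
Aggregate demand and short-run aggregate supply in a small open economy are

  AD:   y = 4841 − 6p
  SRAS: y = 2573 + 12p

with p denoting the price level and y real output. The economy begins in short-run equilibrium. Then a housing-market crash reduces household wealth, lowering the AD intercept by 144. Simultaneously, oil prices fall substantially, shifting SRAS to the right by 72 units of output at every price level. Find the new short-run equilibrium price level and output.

After both shocks: AD is y = 4697 − 6p and SRAS is y = 2645 + 12p.
Setting them equal: 2052 = 18p, so p = 114.
y = 4697 − 6·114 = 4013.

p = 114, y = 4013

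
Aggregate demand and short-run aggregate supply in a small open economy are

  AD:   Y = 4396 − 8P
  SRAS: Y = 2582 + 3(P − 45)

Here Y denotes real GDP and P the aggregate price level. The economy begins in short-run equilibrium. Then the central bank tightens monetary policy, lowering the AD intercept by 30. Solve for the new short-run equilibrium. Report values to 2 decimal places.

P = 174.45, Y = 2970.36

This is a negative demand shock: AD shifts left.
New AD: Y = 4366 − 8P.
SRAS can be written Y = 2447 + 3P.
Set AD = SRAS: 4366 − 8P = 2447 + 3P, so 1919 = 11P and P = 174.45.
Substituting into AD, Y = 2970.36.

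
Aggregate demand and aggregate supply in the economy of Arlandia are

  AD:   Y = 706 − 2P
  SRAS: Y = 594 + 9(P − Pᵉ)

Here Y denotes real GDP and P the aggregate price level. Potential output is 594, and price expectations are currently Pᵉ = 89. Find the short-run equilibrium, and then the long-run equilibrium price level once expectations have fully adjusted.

Short run: P = 83, Y = 540. Long run: P = 56.

Short run: with Pᵉ = 89, SRAS is Y = 9P − 207. Setting AD = SRAS gives 913 = 11P, so P = 83 and Y = 706 − 2·83 = 540.
Output 540 is below potential 594, so over time expected prices fall and SRAS shifts right until Y returns to 594.
Long run: Y = 594 on the AD curve gives 594 = 706 − 2P, so P = 56.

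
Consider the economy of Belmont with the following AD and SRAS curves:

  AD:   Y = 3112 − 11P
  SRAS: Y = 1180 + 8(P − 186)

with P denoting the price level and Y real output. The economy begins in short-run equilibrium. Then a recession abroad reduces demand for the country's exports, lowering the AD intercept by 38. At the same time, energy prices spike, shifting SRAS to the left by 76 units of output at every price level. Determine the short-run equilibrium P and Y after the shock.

After both shocks: AD is Y = 3074 − 11P and SRAS is Y = 8P − 384.
Setting them equal: 3458 = 19P, so P = 182.
Y = 3074 − 11·182 = 1072.

P = 182, Y = 1072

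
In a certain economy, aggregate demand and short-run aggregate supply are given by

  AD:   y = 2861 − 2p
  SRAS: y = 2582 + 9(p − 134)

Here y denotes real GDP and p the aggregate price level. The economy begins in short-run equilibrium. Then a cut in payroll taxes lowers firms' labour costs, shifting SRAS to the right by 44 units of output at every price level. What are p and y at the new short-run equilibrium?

This is a positive supply shock: SRAS shifts right.
New SRAS: y = 1420 + 9p.
Set AD = SRAS: 2861 − 2p = 1420 + 9p, so 1441 = 11p and p = 131.
y = 2861 − 2·131 = 2599.

p = 131, y = 2599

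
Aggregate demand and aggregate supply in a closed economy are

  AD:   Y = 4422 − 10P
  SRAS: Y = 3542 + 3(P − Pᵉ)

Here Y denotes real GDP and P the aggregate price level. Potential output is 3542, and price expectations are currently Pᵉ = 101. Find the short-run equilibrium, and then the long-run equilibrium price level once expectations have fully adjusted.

Short run: with Pᵉ = 101, SRAS is Y = 3239 + 3P. Setting AD = SRAS gives 1183 = 13P, so P = 91 and Y = 4422 − 10·91 = 3512.
Output 3512 is below potential 3542, so over time expected prices fall and SRAS shifts right until Y returns to 3542.
Long run: Y = 3542 on the AD curve gives 3542 = 4422 − 10P, so P = 88.

Short run: P = 91, Y = 3512. Long run: P = 88.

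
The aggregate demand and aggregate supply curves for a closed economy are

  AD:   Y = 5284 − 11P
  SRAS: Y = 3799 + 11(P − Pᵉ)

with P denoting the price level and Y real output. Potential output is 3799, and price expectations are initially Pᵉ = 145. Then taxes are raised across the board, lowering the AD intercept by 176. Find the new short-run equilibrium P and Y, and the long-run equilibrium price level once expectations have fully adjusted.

Short run: P = 132, Y = 3656. Long run: P = 119.

AD shifts left: new AD is Y = 5108 − 11P. With Pᵉ = 145, SRAS is Y = 2204 + 11P.
Short run: 5108 − 11P = 2204 + 11P gives 2904 = 22P, so P = 132 and Y = 5108 − 11·132 = 3656.
Y = 3656 is below potential 3799; expectations adjust and SRAS shifts right until Y = 3799.
Long run: on the new AD curve, 3799 = 5108 − 11P gives P = 119.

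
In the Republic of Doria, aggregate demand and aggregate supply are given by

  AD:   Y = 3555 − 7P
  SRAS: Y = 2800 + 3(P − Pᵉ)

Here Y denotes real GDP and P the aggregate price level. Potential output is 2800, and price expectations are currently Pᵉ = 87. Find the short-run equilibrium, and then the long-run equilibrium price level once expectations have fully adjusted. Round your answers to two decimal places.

Short run: P = 101.60, Y = 2843.80. Long run: P = 107.86.

Short run: with Pᵉ = 87, SRAS is Y = 2539 + 3P. Setting AD = SRAS gives 1016 = 10P, so P = 101.60 and Y = 3555 − 7P = 2843.80.
Output 2843.80 is above potential 2800, so over time expected prices rise and SRAS shifts left until Y returns to 2800.
Long run: Y = 2800 on the AD curve gives 2800 = 3555 − 7P, so P = 107.86.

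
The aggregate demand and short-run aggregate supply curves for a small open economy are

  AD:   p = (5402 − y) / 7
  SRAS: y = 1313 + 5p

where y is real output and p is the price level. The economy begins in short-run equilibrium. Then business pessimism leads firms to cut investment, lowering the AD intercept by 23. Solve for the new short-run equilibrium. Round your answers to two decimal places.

This is a negative demand shock: AD shifts left.
New AD: y = 5379 − 7p.
Set AD = SRAS: 5379 − 7p = 1313 + 5p, so 4066 = 12p and p = 338.83.
Substituting into AD, y = 3007.17.

p = 338.83, y = 3007.17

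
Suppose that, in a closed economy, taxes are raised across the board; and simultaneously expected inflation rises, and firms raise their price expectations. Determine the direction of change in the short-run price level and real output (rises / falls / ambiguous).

Price level: ambiguous; output: falls

The first event is a negative demand shock: AD shifts left, which by itself pushes P down and Y down.
The second is an adverse supply shock: SRAS shifts left, which by itself pushes P up and Y down.
The two shocks push P in opposite directions, so the effect on P is ambiguous. Both shocks push Y down, so Y falls.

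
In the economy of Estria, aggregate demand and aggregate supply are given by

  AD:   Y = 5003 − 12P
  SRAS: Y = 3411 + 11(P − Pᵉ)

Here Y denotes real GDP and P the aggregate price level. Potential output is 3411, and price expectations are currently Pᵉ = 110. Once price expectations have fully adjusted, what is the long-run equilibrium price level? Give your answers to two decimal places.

Long-run P = 132.67

Short run: with Pᵉ = 110, SRAS is Y = 2201 + 11P. Setting AD = SRAS gives 2802 = 23P, so P = 121.83 and Y = 5003 − 12P = 3541.09.
Output 3541.09 is above potential 3411, so over time expected prices rise and SRAS shifts left until Y returns to 3411.
Long run: Y = 3411 on the AD curve gives 3411 = 5003 − 12P, so P = 132.67.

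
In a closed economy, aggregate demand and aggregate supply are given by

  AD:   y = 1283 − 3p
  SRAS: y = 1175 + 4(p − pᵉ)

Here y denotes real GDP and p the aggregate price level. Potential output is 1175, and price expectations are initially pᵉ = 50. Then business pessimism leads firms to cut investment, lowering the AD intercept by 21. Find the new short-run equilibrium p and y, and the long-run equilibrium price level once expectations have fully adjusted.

Short run: p = 41, y = 1139. Long run: p = 29.

AD shifts left: new AD is y = 1262 − 3p. With pᵉ = 50, SRAS is y = 975 + 4p.
Short run: 1262 − 3p = 975 + 4p gives 287 = 7p, so p = 41 and y = 1262 − 3·41 = 1139.
y = 1139 is below potential 1175; expectations adjust and SRAS shifts right until y = 1175.
Long run: on the new AD curve, 1175 = 1262 − 3p gives p = 29.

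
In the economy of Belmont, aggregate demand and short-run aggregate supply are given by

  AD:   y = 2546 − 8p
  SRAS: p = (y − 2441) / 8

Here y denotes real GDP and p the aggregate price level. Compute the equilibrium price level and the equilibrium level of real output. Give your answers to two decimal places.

Rearrange SRAS to y = 2441 + 8p.
Set AD = SRAS: 2546 − 8p = 2441 + 8p, so 105 = 16p and p = 6.56.
Substituting into AD, y = 2546 − 8p = 2493.50.

p = 6.56, y = 2493.50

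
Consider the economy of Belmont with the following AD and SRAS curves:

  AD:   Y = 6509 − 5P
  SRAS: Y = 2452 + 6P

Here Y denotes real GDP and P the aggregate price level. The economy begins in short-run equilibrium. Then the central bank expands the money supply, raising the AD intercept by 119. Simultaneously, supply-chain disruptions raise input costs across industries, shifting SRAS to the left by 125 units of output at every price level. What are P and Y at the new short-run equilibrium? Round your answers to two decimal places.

After both shocks: AD is Y = 6628 − 5P and SRAS is Y = 2327 + 6P.
Setting them equal: 4301 = 11P, so P = 391.00.
Substituting into AD, Y = 4673.00.

P = 391.00, Y = 4673.00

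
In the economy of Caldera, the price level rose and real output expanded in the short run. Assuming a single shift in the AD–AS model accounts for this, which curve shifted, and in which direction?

P rose and Y rose. An AD shift moves P and Y in the same direction; an SRAS shift moves them in opposite directions.
Here P and Y moved in the same direction, so the AD curve shifted.
Since Y rose, AD shifted right.

AD shifted right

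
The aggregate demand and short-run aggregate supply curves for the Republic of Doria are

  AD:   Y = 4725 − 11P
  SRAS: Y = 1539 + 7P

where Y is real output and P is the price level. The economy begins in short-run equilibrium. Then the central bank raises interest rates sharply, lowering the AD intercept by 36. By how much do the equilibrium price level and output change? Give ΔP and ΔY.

This is a negative demand shock: AD shifts left.
New AD: Y = 4689 − 11P.
Set AD = SRAS: 4689 − 11P = 1539 + 7P, so 3150 = 18P and P = 175.
Y = 4689 − 11·175 = 2764.
Initially P = 177, Y = 2778, so ΔP = -2 and ΔY = -14.

ΔP = -2, ΔY = -14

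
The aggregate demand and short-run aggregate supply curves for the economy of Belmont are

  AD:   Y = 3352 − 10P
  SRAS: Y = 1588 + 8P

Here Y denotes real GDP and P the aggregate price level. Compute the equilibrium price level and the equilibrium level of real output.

P = 98, Y = 2372

Set AD = SRAS: 3352 − 10P = 1588 + 8P, so 1764 = 18P and P = 98.
Then Y = 3352 − 10·98 = 2372.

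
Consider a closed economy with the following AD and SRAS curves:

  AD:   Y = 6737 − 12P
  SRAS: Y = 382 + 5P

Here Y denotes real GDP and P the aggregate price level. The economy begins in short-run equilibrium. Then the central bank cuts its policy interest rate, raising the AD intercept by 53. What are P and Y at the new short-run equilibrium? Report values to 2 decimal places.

This is a positive demand shock: AD shifts right.
New AD: Y = 6790 − 12P.
Set AD = SRAS: 6790 − 12P = 382 + 5P, so 6408 = 17P and P = 376.94.
Substituting into AD, Y = 2266.71.

P = 376.94, Y = 2266.71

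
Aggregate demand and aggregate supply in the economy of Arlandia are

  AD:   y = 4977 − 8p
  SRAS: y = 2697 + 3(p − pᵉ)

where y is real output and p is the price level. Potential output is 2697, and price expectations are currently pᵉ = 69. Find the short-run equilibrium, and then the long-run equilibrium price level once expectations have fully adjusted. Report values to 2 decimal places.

Short run: with pᵉ = 69, SRAS is y = 2490 + 3p. Setting AD = SRAS gives 2487 = 11p, so p = 226.09 and y = 4977 − 8p = 3168.27.
Output 3168.27 is above potential 2697, so over time expected prices rise and SRAS shifts left until y returns to 2697.
Long run: y = 2697 on the AD curve gives 2697 = 4977 − 8p, so p = 285.00.

Short run: p = 226.09, y = 3168.27. Long run: p = 285.00.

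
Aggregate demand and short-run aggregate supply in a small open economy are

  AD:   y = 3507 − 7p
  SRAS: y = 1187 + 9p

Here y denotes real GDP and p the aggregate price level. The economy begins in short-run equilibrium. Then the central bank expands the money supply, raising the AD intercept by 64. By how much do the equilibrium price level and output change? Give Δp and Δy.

Δp = +4, Δy = +36

This is a positive demand shock: AD shifts right.
New AD: y = 3571 − 7p.
Set AD = SRAS: 3571 − 7p = 1187 + 9p, so 2384 = 16p and p = 149.
y = 3571 − 7·149 = 2528.
Initially p = 145, y = 2492, so Δp = +4 and Δy = +36.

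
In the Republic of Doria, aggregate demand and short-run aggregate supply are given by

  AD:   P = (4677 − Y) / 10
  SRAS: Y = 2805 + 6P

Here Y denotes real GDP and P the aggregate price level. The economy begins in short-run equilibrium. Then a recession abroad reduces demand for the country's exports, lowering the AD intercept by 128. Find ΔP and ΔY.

This is a negative demand shock: AD shifts left.
New AD: Y = 4549 − 10P.
Set AD = SRAS: 4549 − 10P = 2805 + 6P, so 1744 = 16P and P = 109.
Y = 4549 − 10·109 = 3459.
Initially P = 117, Y = 3507, so ΔP = -8 and ΔY = -48.

ΔP = -8, ΔY = -48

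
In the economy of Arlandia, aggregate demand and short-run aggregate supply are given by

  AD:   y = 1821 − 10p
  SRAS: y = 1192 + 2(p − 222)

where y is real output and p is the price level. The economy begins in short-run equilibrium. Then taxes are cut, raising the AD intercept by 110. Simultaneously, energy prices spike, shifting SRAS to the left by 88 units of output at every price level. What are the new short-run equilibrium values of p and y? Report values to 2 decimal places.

p = 105.92, y = 871.83

After both shocks: AD is y = 1931 − 10p and SRAS is y = 660 + 2p.
Setting them equal: 1271 = 12p, so p = 105.92.
Substituting into AD, y = 871.83.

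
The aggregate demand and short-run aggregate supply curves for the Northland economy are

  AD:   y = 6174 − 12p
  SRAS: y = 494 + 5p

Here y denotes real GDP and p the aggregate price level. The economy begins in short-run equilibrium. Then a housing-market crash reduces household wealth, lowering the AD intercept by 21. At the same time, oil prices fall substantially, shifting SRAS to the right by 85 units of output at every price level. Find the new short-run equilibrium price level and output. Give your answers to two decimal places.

p = 327.88, y = 2218.41

After both shocks: AD is y = 6153 − 12p and SRAS is y = 579 + 5p.
Setting them equal: 5574 = 17p, so p = 327.88.
Substituting into AD, y = 2218.41.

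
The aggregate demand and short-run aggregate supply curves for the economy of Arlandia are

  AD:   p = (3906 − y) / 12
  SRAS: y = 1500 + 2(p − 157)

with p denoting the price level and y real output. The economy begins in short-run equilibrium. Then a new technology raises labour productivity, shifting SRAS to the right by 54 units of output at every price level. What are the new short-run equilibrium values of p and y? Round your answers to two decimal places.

p = 190.43, y = 1620.86

This is a positive supply shock: SRAS shifts right.
New SRAS: y = 1240 + 2p.
Set AD = SRAS: 3906 − 12p = 1240 + 2p, so 2666 = 14p and p = 190.43.
Substituting into AD, y = 1620.86.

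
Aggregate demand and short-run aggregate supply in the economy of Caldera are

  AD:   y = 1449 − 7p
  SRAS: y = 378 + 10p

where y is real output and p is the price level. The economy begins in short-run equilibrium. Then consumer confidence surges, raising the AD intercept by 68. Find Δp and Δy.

Δp = +4, Δy = +40

This is a positive demand shock: AD shifts right.
New AD: y = 1517 − 7p.
Set AD = SRAS: 1517 − 7p = 378 + 10p, so 1139 = 17p and p = 67.
y = 1517 − 7·67 = 1048.
Initially p = 63, y = 1008, so Δp = +4 and Δy = +40.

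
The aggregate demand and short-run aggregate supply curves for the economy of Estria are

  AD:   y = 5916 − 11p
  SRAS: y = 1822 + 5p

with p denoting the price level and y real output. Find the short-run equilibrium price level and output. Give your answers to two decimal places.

p = 255.88, y = 3101.38

Set AD = SRAS: 5916 − 11p = 1822 + 5p, so 4094 = 16p and p = 255.88.
Substituting into AD, y = 5916 − 11p = 3101.38.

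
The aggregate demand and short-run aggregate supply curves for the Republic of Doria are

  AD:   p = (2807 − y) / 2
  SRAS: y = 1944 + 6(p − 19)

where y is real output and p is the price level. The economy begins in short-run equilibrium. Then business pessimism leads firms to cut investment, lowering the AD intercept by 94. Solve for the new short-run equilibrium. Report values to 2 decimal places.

p = 110.38, y = 2492.25

This is a negative demand shock: AD shifts left.
New AD: y = 2713 − 2p.
SRAS can be written y = 1830 + 6p.
Set AD = SRAS: 2713 − 2p = 1830 + 6p, so 883 = 8p and p = 110.38.
Substituting into AD, y = 2492.25.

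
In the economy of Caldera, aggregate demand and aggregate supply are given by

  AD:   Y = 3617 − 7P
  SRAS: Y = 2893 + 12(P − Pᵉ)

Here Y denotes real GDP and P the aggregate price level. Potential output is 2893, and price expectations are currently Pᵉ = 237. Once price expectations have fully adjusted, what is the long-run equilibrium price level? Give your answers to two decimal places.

Long-run P = 103.43

Short run: with Pᵉ = 237, SRAS is Y = 49 + 12P. Setting AD = SRAS gives 3568 = 19P, so P = 187.79 and Y = 3617 − 7P = 2302.47.
Output 2302.47 is below potential 2893, so over time expected prices fall and SRAS shifts right until Y returns to 2893.
Long run: Y = 2893 on the AD curve gives 2893 = 3617 − 7P, so P = 103.43.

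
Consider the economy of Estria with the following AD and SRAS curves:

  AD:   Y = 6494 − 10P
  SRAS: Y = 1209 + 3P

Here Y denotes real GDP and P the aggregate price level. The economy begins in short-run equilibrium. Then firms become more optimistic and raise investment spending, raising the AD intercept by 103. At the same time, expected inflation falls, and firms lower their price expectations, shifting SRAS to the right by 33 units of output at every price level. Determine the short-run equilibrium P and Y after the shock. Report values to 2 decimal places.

P = 411.92, Y = 2477.77

After both shocks: AD is Y = 6597 − 10P and SRAS is Y = 1242 + 3P.
Setting them equal: 5355 = 13P, so P = 411.92.
Substituting into AD, Y = 2477.77.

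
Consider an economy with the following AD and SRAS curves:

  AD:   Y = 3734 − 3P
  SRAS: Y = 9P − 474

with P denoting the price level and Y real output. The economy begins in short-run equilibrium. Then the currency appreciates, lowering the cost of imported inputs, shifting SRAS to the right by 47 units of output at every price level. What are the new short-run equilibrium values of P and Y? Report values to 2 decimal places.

This is a positive supply shock: SRAS shifts right.
New SRAS: Y = 9P − 427.
Set AD = SRAS: 3734 − 3P = 9P − 427, so 4161 = 12P and P = 346.75.
Substituting into AD, Y = 2693.75.

P = 346.75, Y = 2693.75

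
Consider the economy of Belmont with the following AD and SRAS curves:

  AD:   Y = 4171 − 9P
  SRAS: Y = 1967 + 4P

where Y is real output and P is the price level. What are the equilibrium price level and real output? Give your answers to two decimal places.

Set AD = SRAS: 4171 − 9P = 1967 + 4P, so 2204 = 13P and P = 169.54.
Substituting into AD, Y = 4171 − 9P = 2645.15.

P = 169.54, Y = 2645.15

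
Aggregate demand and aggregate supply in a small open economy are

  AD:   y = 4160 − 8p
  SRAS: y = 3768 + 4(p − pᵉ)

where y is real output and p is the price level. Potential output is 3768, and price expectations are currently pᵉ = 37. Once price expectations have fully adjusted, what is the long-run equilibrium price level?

Long-run p = 49

Short run: with pᵉ = 37, SRAS is y = 3620 + 4p. Setting AD = SRAS gives 540 = 12p, so p = 45 and y = 4160 − 8·45 = 3800.
Output 3800 is above potential 3768, so over time expected prices rise and SRAS shifts left until y returns to 3768.
Long run: y = 3768 on the AD curve gives 3768 = 4160 − 8p, so p = 49.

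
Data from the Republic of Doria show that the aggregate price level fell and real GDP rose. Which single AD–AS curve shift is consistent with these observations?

P fell and Y rose. An AD shift moves P and Y in the same direction; an SRAS shift moves them in opposite directions.
Here P and Y moved in opposite directions, so the SRAS curve shifted.
Since Y rose, SRAS shifted right.

SRAS shifted right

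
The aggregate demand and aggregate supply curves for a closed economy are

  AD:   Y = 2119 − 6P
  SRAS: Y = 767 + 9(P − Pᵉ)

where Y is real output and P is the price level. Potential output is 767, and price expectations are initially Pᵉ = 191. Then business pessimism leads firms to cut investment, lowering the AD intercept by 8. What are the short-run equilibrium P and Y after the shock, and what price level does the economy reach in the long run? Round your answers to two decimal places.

Short run: P = 204.20, Y = 885.80. Long run: P = 224.00.

AD shifts left: new AD is Y = 2111 − 6P. With Pᵉ = 191, SRAS is Y = 9P − 952.
Short run: 2111 − 6P = 9P − 952 gives 3063 = 15P, so P = 204.20 and Y = 2111 − 6P = 885.80.
Y = 885.80 is above potential 767; expectations adjust and SRAS shifts left until Y = 767.
Long run: on the new AD curve, 767 = 2111 − 6P gives P = 224.00.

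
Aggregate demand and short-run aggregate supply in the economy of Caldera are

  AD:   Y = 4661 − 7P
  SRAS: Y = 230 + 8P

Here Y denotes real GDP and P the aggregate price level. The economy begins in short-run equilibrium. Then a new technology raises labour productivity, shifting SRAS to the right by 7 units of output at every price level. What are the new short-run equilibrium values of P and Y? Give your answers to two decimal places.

This is a positive supply shock: SRAS shifts right.
New SRAS: Y = 237 + 8P.
Set AD = SRAS: 4661 − 7P = 237 + 8P, so 4424 = 15P and P = 294.93.
Substituting into AD, Y = 2596.47.

P = 294.93, Y = 2596.47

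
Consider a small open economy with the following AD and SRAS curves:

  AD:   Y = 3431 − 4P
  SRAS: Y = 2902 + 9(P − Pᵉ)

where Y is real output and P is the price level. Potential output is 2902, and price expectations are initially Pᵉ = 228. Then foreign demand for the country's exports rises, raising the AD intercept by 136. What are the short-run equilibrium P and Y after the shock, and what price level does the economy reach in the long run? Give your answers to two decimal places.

Short run: P = 209.00, Y = 2731.00. Long run: P = 166.25.

AD shifts right: new AD is Y = 3567 − 4P. With Pᵉ = 228, SRAS is Y = 850 + 9P.
Short run: 3567 − 4P = 850 + 9P gives 2717 = 13P, so P = 209.00 and Y = 3567 − 4P = 2731.00.
Y = 2731.00 is below potential 2902; expectations adjust and SRAS shifts right until Y = 2902.
Long run: on the new AD curve, 2902 = 3567 − 4P gives P = 166.25.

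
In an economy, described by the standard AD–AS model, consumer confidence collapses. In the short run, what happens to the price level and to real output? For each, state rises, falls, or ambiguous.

Price level: falls; output: falls

This is a negative demand shock: AD shifts left.
Moving along the upward-sloping SRAS curve, P falls and Y falls.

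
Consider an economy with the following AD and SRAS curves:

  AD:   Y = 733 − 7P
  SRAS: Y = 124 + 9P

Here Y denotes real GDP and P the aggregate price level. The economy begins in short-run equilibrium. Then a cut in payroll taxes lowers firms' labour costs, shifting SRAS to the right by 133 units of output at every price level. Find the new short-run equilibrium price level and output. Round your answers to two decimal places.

P = 29.75, Y = 524.75

This is a positive supply shock: SRAS shifts right.
New SRAS: Y = 257 + 9P.
Set AD = SRAS: 733 − 7P = 257 + 9P, so 476 = 16P and P = 29.75.
Substituting into AD, Y = 524.75.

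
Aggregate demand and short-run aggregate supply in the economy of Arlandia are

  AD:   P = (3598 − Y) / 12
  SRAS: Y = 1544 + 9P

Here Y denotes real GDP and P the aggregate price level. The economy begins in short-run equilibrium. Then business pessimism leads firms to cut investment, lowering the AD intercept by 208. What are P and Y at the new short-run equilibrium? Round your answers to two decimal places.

This is a negative demand shock: AD shifts left.
New AD: Y = 3390 − 12P.
Set AD = SRAS: 3390 − 12P = 1544 + 9P, so 1846 = 21P and P = 87.90.
Substituting into AD, Y = 2335.14.

P = 87.90, Y = 2335.14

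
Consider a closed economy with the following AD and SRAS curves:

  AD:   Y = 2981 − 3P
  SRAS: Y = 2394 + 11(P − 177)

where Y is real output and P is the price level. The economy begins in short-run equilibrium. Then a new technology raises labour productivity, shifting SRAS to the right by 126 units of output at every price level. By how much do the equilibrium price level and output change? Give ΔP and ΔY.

ΔP = -9, ΔY = +27

This is a positive supply shock: SRAS shifts right.
New SRAS: Y = 573 + 11P.
Set AD = SRAS: 2981 − 3P = 573 + 11P, so 2408 = 14P and P = 172.
Y = 2981 − 3·172 = 2465.
Initially P = 181, Y = 2438, so ΔP = -9 and ΔY = +27.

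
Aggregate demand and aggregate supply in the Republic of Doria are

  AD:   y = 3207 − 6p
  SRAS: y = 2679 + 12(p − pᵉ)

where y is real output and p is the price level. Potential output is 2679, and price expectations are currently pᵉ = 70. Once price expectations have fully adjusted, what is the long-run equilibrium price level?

Long-run p = 88

Short run: with pᵉ = 70, SRAS is y = 1839 + 12p. Setting AD = SRAS gives 1368 = 18p, so p = 76 and y = 3207 − 6·76 = 2751.
Output 2751 is above potential 2679, so over time expected prices rise and SRAS shifts left until y returns to 2679.
Long run: y = 2679 on the AD curve gives 2679 = 3207 − 6p, so p = 88.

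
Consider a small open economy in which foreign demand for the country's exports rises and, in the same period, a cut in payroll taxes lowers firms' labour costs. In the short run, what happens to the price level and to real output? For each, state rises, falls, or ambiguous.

The first event is a positive demand shock: AD shifts right, which by itself pushes P up and Y up.
The second is a favourable supply shock: SRAS shifts right, which by itself pushes P down and Y up.
The two shocks push P in opposite directions, so the effect on P is ambiguous. Both shocks push Y up, so Y rises.

Price level: ambiguous; output: rises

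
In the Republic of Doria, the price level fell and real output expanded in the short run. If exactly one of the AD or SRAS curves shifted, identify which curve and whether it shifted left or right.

P fell and Y rose. An AD shift moves P and Y in the same direction; an SRAS shift moves them in opposite directions.
Here P and Y moved in opposite directions, so the SRAS curve shifted.
Since Y rose, SRAS shifted right.

SRAS shifted right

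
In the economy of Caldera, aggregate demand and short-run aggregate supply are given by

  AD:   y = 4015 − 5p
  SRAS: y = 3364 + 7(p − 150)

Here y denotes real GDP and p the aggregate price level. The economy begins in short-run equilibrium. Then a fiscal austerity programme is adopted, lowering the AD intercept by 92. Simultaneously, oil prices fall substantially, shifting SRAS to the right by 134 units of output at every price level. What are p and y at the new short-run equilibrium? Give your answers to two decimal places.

After both shocks: AD is y = 3923 − 5p and SRAS is y = 2448 + 7p.
Setting them equal: 1475 = 12p, so p = 122.92.
Substituting into AD, y = 3308.42.

p = 122.92, y = 3308.42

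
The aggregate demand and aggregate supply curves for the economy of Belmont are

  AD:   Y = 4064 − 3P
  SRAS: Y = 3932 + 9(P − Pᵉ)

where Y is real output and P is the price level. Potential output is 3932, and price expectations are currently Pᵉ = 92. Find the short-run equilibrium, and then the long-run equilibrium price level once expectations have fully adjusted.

Short run: with Pᵉ = 92, SRAS is Y = 3104 + 9P. Setting AD = SRAS gives 960 = 12P, so P = 80 and Y = 4064 − 3·80 = 3824.
Output 3824 is below potential 3932, so over time expected prices fall and SRAS shifts right until Y returns to 3932.
Long run: Y = 3932 on the AD curve gives 3932 = 4064 − 3P, so P = 44.

Short run: P = 80, Y = 3824. Long run: P = 44.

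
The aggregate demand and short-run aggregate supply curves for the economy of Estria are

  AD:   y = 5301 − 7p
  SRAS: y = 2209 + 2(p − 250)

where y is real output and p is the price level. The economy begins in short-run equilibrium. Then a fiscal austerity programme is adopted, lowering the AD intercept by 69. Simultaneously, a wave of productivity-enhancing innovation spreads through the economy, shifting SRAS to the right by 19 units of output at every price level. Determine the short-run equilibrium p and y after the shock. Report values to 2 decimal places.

After both shocks: AD is y = 5232 − 7p and SRAS is y = 1728 + 2p.
Setting them equal: 3504 = 9p, so p = 389.33.
Substituting into AD, y = 2506.67.

p = 389.33, y = 2506.67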